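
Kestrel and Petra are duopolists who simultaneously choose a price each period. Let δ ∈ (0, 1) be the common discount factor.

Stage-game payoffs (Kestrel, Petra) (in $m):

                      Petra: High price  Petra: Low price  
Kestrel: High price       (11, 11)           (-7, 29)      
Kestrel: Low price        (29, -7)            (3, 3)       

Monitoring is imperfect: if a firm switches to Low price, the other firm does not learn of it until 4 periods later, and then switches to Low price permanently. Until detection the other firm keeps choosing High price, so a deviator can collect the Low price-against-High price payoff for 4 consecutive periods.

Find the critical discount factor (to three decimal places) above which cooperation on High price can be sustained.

0.912

A deviator earns 29 for 4 periods, then 3 forever; cooperating earns 11 forever. Multiplying the IC by (1−δ):
11 ≥ 29(1−δ^4) + 3δ^4, so 26·δ^4 ≥ 18 and δ^4 ≥ 9/13.
δ ≥ (9/13)^(1/4) ≈ 0.912.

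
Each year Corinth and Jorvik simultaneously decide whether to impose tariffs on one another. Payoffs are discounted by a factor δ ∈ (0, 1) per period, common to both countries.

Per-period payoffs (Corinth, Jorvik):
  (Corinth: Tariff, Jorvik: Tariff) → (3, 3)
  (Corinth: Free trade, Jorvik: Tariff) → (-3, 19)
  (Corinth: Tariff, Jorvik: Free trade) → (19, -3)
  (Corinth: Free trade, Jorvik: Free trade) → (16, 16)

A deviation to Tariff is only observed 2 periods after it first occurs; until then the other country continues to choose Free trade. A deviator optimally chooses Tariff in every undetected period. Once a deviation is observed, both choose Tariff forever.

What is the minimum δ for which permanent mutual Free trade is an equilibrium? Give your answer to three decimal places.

0.433

The best deviation is to choose Tariff for all 2 undetected periods, earning 19 each, then 3 forever once detected.
Deviation value: 19(1−δ^2)/(1−δ) + 3δ^2/(1−δ); cooperation value: 16/(1−δ).
IC: 16 ≥ 19(1−δ^2) + 3δ^2 = 19 − 16δ^2.
So δ^2 ≥ 3/16, giving δ ≥ (3/16)^(1/2) ≈ 0.433.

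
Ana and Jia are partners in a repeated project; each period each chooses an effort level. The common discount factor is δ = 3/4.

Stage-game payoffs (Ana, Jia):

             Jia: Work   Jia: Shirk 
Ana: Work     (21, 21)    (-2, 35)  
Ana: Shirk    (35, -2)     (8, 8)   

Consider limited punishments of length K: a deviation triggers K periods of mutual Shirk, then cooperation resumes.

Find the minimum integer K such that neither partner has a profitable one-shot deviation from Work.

2

Need Σ_{k=1}^{K} δ^k ≥ (35−21)/(21−8) = 1.0769 at δ = 3/4.
At K = 1 the sum is 0.7500 < 1.0769; at K = 2 it is 1.3125 ≥ 1.0769.
So the minimum punishment length is K = 2.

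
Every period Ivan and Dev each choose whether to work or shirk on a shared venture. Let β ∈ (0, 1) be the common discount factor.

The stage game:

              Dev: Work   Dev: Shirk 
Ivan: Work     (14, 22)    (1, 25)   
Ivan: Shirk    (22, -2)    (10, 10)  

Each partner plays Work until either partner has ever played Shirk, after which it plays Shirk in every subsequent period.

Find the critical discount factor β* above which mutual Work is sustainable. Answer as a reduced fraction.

2/3

Ivan: cooperation gives 14 each period; deviation gives 22 once then 10 forever.
  14/(1−β) ≥ 22 + 10β/(1−β) ⇒ β ≥ 8/12 = 2/3.
Dev: cooperation gives 22 each period; deviation gives 25 once then 10 forever.
  β ≥ 3/15 = 1/5.
Both must hold, so the binding constraint is Ivan's: β ≥ 2/3.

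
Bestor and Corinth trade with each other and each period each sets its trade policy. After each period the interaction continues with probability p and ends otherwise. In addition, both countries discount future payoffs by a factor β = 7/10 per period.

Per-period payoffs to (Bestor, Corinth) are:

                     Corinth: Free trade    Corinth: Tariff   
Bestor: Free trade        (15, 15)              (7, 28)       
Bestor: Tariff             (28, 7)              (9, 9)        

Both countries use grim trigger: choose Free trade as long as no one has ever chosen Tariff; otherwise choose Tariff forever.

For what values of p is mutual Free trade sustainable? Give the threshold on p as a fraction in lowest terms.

Expected continuation weight on next period's payoff is β·p = 7/10·p, which plays the role of the discount factor.
Cooperation requires 7/10·p ≥ (28−15)/(28−9) = 13/19, hence p ≥ 130/133.

130/133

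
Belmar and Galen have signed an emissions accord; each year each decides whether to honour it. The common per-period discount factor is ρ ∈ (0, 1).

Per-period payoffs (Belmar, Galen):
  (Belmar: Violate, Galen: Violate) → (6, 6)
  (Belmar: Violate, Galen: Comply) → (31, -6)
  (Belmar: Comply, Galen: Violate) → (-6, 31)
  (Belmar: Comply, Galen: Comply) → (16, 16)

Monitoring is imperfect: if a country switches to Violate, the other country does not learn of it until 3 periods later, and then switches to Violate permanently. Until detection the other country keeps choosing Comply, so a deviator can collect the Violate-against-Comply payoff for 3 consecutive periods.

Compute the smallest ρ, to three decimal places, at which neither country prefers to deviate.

A deviator earns 31 for 3 periods, then 6 forever; cooperating earns 16 forever. Multiplying the IC by (1−ρ):
16 ≥ 31(1−ρ^3) + 6ρ^3, so 25·ρ^3 ≥ 15 and ρ^3 ≥ 3/5.
ρ ≥ (3/5)^(1/3) ≈ 0.843.

0.843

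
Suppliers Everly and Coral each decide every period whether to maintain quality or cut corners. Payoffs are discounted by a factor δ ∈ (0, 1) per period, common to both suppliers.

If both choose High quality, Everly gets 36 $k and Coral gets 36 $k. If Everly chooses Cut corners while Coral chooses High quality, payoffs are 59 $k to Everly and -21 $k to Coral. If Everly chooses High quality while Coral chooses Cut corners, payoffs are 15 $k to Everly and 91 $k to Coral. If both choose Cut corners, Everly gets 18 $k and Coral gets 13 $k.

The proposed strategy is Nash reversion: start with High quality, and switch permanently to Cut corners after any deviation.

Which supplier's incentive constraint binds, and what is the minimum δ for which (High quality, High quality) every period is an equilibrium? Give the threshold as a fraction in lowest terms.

Coral; δ ≥ 55/78

Everly's threshold: (59−36)/(59−18) = 23/41.
Coral's threshold: (91−36)/(91−13) = 55/78.
23/41 < 55/78, so Coral binds and δ* = 55/78.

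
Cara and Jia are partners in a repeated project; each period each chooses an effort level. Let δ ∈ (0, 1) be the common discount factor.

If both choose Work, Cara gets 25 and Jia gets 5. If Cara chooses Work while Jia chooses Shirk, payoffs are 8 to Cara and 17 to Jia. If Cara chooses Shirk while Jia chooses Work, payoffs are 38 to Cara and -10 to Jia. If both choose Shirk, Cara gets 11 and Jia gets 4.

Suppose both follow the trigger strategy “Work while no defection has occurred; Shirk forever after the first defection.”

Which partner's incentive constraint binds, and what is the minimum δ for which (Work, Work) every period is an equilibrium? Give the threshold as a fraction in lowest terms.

Jia; δ ≥ 12/13

Cara's threshold: (38−25)/(38−11) = 13/27.
Jia's threshold: (17−5)/(17−4) = 12/13.
13/27 < 12/13, so Jia binds and δ* = 12/13.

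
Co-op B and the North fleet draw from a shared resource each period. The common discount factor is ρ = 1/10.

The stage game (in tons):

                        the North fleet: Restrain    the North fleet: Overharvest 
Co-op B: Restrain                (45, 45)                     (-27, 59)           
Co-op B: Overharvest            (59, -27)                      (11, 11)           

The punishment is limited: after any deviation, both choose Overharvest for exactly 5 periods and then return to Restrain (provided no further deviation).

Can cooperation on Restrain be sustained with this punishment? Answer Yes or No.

No

Comparing payoff streams over the 6 periods until play realigns: cooperate → 45(1+ρ+…+ρ^5); deviate → 59 + 11(ρ+…+ρ^5).
Cooperation is sustained iff (45−11)(ρ+…+ρ^5) ≥ 59−45.
ρ+…+ρ^5 = 1/10·(1−(1/10)^5)/(1−1/10) = 0.1111, and (59−45)/(45−11) = 0.4118.
0.1111 < 0.4118, so cooperation is not sustainable.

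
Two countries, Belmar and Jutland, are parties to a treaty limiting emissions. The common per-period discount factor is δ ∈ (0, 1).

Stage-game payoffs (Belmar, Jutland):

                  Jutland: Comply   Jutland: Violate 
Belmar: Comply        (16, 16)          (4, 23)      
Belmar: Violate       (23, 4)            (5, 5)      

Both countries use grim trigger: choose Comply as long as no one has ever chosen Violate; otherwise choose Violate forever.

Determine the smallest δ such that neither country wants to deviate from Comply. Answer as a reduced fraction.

Cooperation forever yields 16 each period: 16/(1−δ).
Deviating yields 23 once, then 5 forever: 23 + 5δ/(1−δ).
No profitable deviation requires 16/(1−δ) ≥ 23 + 5δ/(1−δ).
Multiplying by (1−δ): 16 ≥ 23(1−δ) + 5δ = 23 − 18δ.
So 18δ ≥ 7, i.e. δ ≥ 7/18.

7/18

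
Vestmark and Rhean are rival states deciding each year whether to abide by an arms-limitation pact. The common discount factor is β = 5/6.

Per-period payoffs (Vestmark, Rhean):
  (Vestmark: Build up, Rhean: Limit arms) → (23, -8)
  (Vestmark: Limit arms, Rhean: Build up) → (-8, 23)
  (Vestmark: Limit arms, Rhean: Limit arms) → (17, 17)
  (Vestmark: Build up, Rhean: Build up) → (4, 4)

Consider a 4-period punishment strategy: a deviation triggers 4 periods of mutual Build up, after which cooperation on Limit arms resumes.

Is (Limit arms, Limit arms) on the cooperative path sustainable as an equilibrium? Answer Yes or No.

Yes

IC: β+…+β^4 ≥ (23−17)/(17−4) = 6/13.
At β = 5/6: partial sum = 2.5887 ≥ 0.4615. Cooperation sustainable.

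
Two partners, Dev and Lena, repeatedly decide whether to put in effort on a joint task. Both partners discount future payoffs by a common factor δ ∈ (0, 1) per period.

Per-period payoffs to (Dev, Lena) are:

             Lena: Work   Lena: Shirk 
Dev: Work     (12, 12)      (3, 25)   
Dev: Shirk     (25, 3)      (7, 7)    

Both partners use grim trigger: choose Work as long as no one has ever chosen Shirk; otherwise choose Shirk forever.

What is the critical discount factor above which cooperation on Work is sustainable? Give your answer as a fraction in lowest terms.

13/18

One-period gain from deviating is 25 − 12 = 13. The loss is 12 − 7 = 5 in every subsequent period, with present value 5·δ/(1−δ).
Deviation is unprofitable when 5·δ/(1−δ) ≥ 13, i.e. δ/(1−δ) ≥ 13/5.
Equivalently δ ≥ 13/(13+5) = 13/18.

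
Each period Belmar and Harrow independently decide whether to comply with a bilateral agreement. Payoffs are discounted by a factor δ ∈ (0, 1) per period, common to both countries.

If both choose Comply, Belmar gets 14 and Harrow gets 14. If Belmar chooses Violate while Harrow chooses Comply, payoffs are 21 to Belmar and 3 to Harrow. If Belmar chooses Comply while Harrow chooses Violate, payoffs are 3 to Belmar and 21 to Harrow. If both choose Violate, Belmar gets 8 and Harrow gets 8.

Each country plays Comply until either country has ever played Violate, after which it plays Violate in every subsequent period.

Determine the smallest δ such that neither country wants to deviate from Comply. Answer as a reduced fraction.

One-period gain from deviating is 21 − 14 = 7. The loss is 14 − 8 = 6 in every subsequent period, with present value 6·δ/(1−δ).
Deviation is unprofitable when 6·δ/(1−δ) ≥ 7, i.e. δ/(1−δ) ≥ 7/6.
Equivalently δ ≥ 7/(7+6) = 7/13.

7/13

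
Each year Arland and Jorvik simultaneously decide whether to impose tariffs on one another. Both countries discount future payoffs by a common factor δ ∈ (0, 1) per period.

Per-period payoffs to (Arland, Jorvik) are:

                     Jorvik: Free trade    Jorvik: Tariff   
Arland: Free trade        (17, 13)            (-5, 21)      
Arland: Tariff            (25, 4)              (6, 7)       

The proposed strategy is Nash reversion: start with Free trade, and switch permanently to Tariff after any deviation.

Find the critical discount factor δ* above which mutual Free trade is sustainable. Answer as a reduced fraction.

Arland's threshold: (25−17)/(25−6) = 8/19.
Jorvik's threshold: (21−13)/(21−7) = 4/7.
8/19 < 4/7, so Jorvik binds and δ* = 4/7.

4/7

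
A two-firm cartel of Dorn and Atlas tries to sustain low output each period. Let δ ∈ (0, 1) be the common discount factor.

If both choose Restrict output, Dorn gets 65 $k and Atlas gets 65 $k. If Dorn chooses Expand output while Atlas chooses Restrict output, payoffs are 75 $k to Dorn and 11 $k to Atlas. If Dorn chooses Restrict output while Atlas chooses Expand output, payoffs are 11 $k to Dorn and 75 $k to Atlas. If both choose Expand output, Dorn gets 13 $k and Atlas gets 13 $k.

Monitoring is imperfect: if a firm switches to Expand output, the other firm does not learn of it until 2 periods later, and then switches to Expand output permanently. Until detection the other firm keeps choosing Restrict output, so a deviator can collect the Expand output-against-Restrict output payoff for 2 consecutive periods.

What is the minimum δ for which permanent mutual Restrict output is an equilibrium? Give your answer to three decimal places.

Deviating for the 2 undetected periods gains 75−65 = 10 per period over cooperation, then loses 65−13 = 52 per period forever once punishment starts.
Gain: 10(1 + δ + … + δ^1); loss: 52·δ^2/(1−δ).
No profitable deviation ⇔ 10(1−δ^2) ≤ 52·δ^2, i.e. δ^2 ≥ 10/(10+52) = 5/31.
Hence δ ≥ (5/31)^(1/2) ≈ 0.402.

0.402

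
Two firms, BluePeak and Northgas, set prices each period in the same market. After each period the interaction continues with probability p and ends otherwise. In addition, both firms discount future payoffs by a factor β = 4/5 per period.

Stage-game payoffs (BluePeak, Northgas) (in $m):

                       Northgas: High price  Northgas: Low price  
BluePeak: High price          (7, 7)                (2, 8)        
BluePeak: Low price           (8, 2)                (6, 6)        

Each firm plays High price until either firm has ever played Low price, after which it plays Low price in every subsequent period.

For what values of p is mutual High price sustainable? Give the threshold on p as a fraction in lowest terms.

5/8

With continuation probability p and discount β, the effective per-period discount factor is βp.
Grim-trigger IC: βp ≥ (8−7)/(8−6) = 1/2.
So p ≥ (1/2)/(4/5) = 5/8.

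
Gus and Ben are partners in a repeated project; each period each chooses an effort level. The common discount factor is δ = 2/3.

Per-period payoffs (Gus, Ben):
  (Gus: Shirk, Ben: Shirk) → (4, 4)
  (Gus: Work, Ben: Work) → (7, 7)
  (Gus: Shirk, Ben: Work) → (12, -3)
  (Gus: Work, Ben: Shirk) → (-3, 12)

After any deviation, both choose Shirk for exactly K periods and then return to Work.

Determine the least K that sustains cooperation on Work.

5

Need Σ_{k=1}^{K} δ^k ≥ (12−7)/(7−4) = 1.6667 at δ = 2/3.
At K = 4 the sum is 1.6049 < 1.6667; at K = 5 it is 1.7366 ≥ 1.6667.
So the minimum punishment length is K = 5.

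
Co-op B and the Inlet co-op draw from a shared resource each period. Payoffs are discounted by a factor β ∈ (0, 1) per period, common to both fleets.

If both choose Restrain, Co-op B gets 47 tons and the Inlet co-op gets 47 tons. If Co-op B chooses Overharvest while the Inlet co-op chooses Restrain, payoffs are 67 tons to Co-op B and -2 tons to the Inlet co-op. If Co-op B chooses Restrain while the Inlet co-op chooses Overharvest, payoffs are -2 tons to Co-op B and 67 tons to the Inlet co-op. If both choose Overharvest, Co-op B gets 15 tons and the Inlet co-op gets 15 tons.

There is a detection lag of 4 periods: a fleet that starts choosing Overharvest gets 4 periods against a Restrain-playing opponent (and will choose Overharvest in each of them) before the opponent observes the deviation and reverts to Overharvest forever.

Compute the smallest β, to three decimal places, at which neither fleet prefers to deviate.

0.788

A deviator earns 67 for 4 periods, then 15 forever; cooperating earns 47 forever. Multiplying the IC by (1−β):
47 ≥ 67(1−β^4) + 15β^4, so 52·β^4 ≥ 20 and β^4 ≥ 5/13.
β ≥ (5/13)^(1/4) ≈ 0.788.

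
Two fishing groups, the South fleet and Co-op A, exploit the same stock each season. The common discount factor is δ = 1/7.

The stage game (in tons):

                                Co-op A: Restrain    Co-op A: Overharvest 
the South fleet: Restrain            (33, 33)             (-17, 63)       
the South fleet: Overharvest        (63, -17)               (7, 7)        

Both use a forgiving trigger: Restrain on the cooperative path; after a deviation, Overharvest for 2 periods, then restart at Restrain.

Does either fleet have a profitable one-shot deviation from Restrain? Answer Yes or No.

A one-shot deviation gives 63 now, then 7 for 2 periods, then back to 33.
Gain from deviating: (63−33) today; loss: (33−7) in each of the next 2 periods.
No-deviation condition: (33−7)(δ+…+δ^2) ≥ 63−33, i.e. δ+…+δ^2 ≥ 15/13.
At δ = 1/7: δ+…+δ^2 = 0.1633 < 1.1538.
So cooperation is not sustainable.

Yes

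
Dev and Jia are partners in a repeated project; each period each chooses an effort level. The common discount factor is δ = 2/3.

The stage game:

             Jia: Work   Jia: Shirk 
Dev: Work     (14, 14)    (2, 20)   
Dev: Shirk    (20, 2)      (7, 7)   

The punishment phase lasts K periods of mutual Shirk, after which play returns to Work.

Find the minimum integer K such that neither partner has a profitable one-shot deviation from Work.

2

No profitable deviation requires (14−7)(δ+…+δ^K) ≥ 20−14, i.e. δ+…+δ^K ≥ 6/7 ≈ 0.8571.
With δ = 2/3, the partial sums are K=1: 0.6667, K=2: 1.1111.
K = 2 is the first length at which the sum reaches 0.8571.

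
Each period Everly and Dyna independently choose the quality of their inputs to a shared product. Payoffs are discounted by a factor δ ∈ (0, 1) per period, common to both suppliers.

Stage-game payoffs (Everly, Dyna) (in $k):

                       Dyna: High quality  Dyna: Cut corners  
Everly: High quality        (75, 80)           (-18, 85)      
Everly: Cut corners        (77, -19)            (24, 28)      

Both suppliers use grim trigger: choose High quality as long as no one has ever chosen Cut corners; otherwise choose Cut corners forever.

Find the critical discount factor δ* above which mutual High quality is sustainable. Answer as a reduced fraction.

For Everly: deviation gain 77−75 = 2, per-period punishment loss 75−24 = 51. IC gives δ ≥ 2/53.
For Dyna: gain 5, loss 52 per period, so δ ≥ 5/57.
The tighter constraint is Dyna's, so cooperation needs δ ≥ 5/57.

5/57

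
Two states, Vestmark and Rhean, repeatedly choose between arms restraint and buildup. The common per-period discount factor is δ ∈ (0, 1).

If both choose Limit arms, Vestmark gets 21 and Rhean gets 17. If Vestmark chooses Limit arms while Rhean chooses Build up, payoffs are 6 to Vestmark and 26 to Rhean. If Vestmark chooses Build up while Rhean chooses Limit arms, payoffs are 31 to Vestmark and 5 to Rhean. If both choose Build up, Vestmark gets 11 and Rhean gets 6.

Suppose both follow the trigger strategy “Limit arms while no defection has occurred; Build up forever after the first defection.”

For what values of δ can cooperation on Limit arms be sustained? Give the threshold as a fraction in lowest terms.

1/2

Vestmark: cooperation gives 21 each period; deviation gives 31 once then 11 forever.
  21/(1−δ) ≥ 31 + 11δ/(1−δ) ⇒ δ ≥ 10/20 = 1/2.
Rhean: cooperation gives 17 each period; deviation gives 26 once then 6 forever.
  δ ≥ 9/20.
Both must hold, so the binding constraint is Vestmark's: δ ≥ 1/2.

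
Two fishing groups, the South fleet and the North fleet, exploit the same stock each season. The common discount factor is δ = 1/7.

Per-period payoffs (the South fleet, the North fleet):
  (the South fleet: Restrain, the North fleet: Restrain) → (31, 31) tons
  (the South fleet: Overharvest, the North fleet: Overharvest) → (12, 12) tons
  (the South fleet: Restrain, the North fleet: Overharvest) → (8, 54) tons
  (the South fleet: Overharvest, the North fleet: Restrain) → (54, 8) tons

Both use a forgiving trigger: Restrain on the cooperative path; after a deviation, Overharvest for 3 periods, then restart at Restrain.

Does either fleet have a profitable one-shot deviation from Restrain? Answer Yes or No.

Comparing payoff streams over the 4 periods until play realigns: cooperate → 31(1+δ+…+δ^3); deviate → 54 + 12(δ+…+δ^3).
Cooperation is sustained iff (31−12)(δ+…+δ^3) ≥ 54−31.
δ+…+δ^3 = 1/7·(1−(1/7)^3)/(1−1/7) = 0.1662, and (54−31)/(31−12) = 1.2105.
0.1662 < 1.2105, so cooperation is not sustainable.

Yes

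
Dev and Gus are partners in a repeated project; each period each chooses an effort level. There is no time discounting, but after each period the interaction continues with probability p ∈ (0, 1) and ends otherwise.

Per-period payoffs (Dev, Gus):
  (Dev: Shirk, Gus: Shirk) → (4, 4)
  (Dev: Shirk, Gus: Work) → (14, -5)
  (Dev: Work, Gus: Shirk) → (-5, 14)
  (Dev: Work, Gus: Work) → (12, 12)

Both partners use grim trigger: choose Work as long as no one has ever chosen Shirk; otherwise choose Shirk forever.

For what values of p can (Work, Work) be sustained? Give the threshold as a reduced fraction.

1/5

With no time discounting, the continuation probability p plays the role of the discount factor.
Grim-trigger IC: 12/(1−p) ≥ 14 + 4p/(1−p) ⇒ p ≥ (14−12)/(14−4) = 1/5.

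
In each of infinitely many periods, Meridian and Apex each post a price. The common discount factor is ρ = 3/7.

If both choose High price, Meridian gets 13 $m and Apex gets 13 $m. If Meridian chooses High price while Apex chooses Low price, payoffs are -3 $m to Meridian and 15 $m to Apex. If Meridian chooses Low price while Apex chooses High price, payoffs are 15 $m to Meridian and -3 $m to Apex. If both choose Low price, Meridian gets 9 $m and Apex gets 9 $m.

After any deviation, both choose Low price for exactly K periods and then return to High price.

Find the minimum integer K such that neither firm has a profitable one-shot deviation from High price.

IC: ρ(1−ρ^K)/(1−ρ) ≥ (15−13)/(13−9) = 1/2.
With ρ = 3/7: need 1 − ρ^K ≥ 1/2·(1−3/7)/(3/7), i.e. ρ^K ≤ 0.3333.
Since (3/7)^1 = 0.4286 and (3/7)^2 = 0.1837, the smallest such K is 2.

2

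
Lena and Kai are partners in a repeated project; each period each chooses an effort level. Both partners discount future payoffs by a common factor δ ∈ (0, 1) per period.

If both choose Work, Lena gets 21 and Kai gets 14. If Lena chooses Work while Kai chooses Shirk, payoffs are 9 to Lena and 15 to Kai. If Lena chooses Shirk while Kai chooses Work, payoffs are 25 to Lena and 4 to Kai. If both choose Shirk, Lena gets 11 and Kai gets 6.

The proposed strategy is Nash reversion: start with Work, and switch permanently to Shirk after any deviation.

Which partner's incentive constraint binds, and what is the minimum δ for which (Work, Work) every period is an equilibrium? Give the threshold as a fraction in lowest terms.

Lena; δ ≥ 2/7

Lena's threshold: (25−21)/(25−11) = 2/7.
Kai's threshold: (15−14)/(15−6) = 1/9.
2/7 > 1/9, so Lena binds and δ* = 2/7.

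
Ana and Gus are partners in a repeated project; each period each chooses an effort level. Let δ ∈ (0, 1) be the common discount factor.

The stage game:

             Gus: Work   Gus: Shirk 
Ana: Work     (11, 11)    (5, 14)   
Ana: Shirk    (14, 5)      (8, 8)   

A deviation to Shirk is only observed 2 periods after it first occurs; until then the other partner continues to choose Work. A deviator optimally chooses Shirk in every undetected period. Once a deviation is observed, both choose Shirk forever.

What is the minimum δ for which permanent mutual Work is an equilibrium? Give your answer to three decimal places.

0.707

The best deviation is to choose Shirk for all 2 undetected periods, earning 14 each, then 8 forever once detected.
Deviation value: 14(1−δ^2)/(1−δ) + 8δ^2/(1−δ); cooperation value: 11/(1−δ).
IC: 11 ≥ 14(1−δ^2) + 8δ^2 = 14 − 6δ^2.
So δ^2 ≥ 3/6 = 1/2, giving δ ≥ (1/2)^(1/2) ≈ 0.707.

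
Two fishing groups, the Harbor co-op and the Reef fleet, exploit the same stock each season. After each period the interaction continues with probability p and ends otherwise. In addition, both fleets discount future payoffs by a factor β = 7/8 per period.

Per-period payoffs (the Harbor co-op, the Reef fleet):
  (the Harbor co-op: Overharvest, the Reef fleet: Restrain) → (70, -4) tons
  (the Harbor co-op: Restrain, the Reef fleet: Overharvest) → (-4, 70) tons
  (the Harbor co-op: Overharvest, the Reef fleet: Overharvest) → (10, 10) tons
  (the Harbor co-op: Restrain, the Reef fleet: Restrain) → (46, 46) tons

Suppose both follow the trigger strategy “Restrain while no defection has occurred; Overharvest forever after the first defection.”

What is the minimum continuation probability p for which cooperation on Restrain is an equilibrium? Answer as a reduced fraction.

With continuation probability p and discount β, the effective per-period discount factor is βp.
Grim-trigger IC: βp ≥ (70−46)/(70−10) = 2/5.
So p ≥ (2/5)/(7/8) = 16/35.

16/35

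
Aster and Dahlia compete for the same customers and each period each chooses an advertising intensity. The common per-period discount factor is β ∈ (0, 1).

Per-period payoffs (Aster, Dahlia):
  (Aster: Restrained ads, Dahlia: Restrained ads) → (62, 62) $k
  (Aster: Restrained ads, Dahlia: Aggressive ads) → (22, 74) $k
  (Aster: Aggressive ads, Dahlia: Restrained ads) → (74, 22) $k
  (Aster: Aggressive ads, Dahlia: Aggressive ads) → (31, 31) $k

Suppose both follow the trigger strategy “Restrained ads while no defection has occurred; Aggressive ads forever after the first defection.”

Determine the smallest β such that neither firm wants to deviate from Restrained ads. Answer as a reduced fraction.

12/43

One-period gain from deviating is 74 − 62 = 12. The loss is 62 − 31 = 31 in every subsequent period, with present value 31·β/(1−β).
Deviation is unprofitable when 31·β/(1−β) ≥ 12, i.e. β/(1−β) ≥ 12/31.
Equivalently β ≥ 12/(12+31) = 12/43.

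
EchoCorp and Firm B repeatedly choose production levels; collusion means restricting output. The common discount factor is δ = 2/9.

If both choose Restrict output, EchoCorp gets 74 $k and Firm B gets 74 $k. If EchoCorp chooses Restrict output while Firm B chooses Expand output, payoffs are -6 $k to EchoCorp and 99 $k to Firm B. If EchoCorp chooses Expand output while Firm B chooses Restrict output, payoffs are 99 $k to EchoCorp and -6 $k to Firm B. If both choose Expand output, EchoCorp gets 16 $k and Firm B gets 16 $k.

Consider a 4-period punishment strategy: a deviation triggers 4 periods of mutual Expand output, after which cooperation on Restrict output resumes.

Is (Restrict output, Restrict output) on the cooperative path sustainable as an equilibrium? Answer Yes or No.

No

A one-shot deviation gives 99 now, then 16 for 4 periods, then back to 74.
Gain from deviating: (99−74) today; loss: (74−16) in each of the next 4 periods.
No-deviation condition: (74−16)(δ+…+δ^4) ≥ 99−74, i.e. δ+…+δ^4 ≥ 25/58.
At δ = 2/9: δ+…+δ^4 = 0.2850 < 0.4310.
So cooperation is not sustainable.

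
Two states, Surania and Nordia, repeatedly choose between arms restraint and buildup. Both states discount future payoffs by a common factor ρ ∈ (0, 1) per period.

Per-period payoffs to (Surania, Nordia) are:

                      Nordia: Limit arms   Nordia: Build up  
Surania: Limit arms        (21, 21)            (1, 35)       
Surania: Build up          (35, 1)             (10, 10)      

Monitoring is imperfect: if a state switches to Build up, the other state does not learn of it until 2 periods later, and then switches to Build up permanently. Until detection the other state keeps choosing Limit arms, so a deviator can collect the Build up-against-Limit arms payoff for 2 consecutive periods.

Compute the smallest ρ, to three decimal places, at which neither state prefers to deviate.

The best deviation is to choose Build up for all 2 undetected periods, earning 35 each, then 10 forever once detected.
Deviation value: 35(1−ρ^2)/(1−ρ) + 10ρ^2/(1−ρ); cooperation value: 21/(1−ρ).
IC: 21 ≥ 35(1−ρ^2) + 10ρ^2 = 35 − 25ρ^2.
So ρ^2 ≥ 14/25, giving ρ ≥ (14/25)^(1/2) ≈ 0.748.

0.748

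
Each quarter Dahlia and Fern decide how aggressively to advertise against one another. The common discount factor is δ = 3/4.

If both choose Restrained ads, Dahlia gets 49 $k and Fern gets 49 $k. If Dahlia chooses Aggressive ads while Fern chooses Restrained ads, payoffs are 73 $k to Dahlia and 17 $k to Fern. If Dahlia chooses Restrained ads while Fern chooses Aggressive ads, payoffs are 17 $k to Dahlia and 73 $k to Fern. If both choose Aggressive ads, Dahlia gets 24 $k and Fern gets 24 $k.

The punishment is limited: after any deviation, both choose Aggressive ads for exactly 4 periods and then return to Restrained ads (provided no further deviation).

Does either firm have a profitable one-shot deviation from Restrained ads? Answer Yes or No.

Comparing payoff streams over the 5 periods until play realigns: cooperate → 49(1+δ+…+δ^4); deviate → 73 + 24(δ+…+δ^4).
Cooperation is sustained iff (49−24)(δ+…+δ^4) ≥ 73−49.
δ+…+δ^4 = 3/4·(1−(3/4)^4)/(1−3/4) = 2.0508, and (73−49)/(49−24) = 0.9600.
2.0508 ≥ 0.9600, so cooperation is sustainable.

No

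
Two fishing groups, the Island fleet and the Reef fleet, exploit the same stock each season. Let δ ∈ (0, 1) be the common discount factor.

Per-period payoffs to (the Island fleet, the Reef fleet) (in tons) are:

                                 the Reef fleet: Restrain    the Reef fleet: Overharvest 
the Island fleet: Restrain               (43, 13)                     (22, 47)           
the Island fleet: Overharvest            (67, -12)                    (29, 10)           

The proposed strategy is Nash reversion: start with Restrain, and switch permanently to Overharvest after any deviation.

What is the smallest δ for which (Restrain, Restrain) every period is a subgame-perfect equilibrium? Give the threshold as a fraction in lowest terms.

34/37

the Island fleet: cooperation gives 43 each period; deviation gives 67 once then 29 forever.
  43/(1−δ) ≥ 67 + 29δ/(1−δ) ⇒ δ ≥ 24/38 = 12/19.
the Reef fleet: cooperation gives 13 each period; deviation gives 47 once then 10 forever.
  δ ≥ 34/37.
Both must hold, so the binding constraint is the Reef fleet's: δ ≥ 34/37.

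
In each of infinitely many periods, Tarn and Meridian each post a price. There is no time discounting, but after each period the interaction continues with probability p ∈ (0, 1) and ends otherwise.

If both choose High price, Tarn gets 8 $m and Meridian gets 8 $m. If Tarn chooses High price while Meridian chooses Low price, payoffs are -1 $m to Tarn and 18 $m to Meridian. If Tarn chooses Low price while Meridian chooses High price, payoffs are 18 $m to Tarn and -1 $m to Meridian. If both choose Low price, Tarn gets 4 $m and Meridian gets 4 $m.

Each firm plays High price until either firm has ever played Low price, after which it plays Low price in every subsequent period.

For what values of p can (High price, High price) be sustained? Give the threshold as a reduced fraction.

5/7

With no time discounting, the continuation probability p plays the role of the discount factor.
Grim-trigger IC: 8/(1−p) ≥ 18 + 4p/(1−p) ⇒ p ≥ (18−8)/(18−4) = 5/7.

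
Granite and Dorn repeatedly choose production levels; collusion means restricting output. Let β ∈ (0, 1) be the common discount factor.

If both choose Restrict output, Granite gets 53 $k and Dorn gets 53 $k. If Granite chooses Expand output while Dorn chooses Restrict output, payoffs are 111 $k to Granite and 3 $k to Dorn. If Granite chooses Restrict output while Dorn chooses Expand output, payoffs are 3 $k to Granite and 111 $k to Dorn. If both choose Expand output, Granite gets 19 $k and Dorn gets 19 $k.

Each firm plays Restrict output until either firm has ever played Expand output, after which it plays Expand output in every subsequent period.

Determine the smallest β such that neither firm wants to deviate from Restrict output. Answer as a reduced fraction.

29/46

One-period gain from deviating is 111 − 53 = 58. The loss is 53 − 19 = 34 in every subsequent period, with present value 34·β/(1−β).
Deviation is unprofitable when 34·β/(1−β) ≥ 58, i.e. β/(1−β) ≥ 29/17.
Equivalently β ≥ 58/(58+34) = 29/46.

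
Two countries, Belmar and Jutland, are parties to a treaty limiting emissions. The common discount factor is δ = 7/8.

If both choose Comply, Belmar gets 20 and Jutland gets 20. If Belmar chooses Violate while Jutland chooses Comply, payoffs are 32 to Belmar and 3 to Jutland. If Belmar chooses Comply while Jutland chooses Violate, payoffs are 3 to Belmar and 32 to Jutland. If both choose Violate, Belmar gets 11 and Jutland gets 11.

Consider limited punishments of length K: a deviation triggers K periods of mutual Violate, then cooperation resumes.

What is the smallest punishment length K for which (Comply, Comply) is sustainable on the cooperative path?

2

Need Σ_{k=1}^{K} δ^k ≥ (32−20)/(20−11) = 1.3333 at δ = 7/8.
At K = 1 the sum is 0.8750 < 1.3333; at K = 2 it is 1.6406 ≥ 1.3333.
So the minimum punishment length is K = 2.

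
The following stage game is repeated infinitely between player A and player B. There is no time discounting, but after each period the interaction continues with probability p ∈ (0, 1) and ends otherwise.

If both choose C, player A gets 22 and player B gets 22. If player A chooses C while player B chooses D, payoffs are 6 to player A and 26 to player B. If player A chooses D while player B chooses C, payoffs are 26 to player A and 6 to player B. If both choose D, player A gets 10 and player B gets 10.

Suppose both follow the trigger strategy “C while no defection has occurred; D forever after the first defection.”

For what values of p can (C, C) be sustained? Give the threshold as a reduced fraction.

1/4

Expected cooperation value is 22 + p·22 + p²·22 + … = 22/(1−p); deviation gives 26 + p·10/(1−p).
22 ≥ 26(1−p) + 10p ⇒ 16p ≥ 4 ⇒ p ≥ 4/16 = 1/4.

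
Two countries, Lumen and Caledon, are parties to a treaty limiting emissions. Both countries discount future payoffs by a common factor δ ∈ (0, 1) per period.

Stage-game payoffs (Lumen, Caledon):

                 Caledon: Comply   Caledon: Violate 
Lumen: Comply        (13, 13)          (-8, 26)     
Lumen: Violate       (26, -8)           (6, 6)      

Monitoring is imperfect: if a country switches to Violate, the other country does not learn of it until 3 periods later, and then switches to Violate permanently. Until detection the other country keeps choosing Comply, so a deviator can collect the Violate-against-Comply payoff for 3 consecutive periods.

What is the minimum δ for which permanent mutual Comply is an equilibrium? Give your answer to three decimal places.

0.866

Deviating for the 3 undetected periods gains 26−13 = 13 per period over cooperation, then loses 13−6 = 7 per period forever once punishment starts.
Gain: 13(1 + δ + … + δ^2); loss: 7·δ^3/(1−δ).
No profitable deviation ⇔ 13(1−δ^3) ≤ 7·δ^3, i.e. δ^3 ≥ 13/(13+7) = 13/20.
Hence δ ≥ (13/20)^(1/3) ≈ 0.866.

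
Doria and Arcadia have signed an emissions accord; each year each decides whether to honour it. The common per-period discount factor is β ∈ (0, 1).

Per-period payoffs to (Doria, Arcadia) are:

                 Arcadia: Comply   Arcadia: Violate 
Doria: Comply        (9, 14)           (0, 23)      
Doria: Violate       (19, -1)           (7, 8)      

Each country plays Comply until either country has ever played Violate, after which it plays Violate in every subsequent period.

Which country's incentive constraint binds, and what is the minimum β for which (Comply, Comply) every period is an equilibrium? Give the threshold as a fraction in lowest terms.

Doria; β ≥ 5/6

Doria: cooperation gives 9 each period; deviation gives 19 once then 7 forever.
  9/(1−β) ≥ 19 + 7β/(1−β) ⇒ β ≥ 10/12 = 5/6.
Arcadia: cooperation gives 14 each period; deviation gives 23 once then 8 forever.
  β ≥ 9/15 = 3/5.
Both must hold, so the binding constraint is Doria's: β ≥ 5/6.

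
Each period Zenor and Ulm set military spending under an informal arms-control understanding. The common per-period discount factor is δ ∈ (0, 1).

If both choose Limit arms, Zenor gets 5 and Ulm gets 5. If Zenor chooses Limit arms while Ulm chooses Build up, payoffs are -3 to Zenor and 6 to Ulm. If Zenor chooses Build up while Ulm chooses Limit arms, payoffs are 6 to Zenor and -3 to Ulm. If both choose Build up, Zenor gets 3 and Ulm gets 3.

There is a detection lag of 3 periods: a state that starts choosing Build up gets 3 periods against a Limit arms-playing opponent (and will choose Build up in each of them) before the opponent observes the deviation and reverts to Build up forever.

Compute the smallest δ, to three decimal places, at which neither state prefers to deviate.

Deviating for the 3 undetected periods gains 6−5 = 1 per period over cooperation, then loses 5−3 = 2 per period forever once punishment starts.
Gain: 1(1 + δ + … + δ^2); loss: 2·δ^3/(1−δ).
No profitable deviation ⇔ 1(1−δ^3) ≤ 2·δ^3, i.e. δ^3 ≥ 1/(1+2) = 1/3.
Hence δ ≥ (1/3)^(1/3) ≈ 0.693.

0.693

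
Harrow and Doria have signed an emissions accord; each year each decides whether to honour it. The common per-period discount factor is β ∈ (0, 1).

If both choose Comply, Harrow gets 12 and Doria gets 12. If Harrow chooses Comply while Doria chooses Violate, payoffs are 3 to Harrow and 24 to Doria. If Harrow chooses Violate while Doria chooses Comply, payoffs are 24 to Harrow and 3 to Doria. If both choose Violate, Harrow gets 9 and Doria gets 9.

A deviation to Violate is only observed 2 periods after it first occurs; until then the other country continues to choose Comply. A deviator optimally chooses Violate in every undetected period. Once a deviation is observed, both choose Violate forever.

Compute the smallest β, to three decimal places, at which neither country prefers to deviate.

0.894

The best deviation is to choose Violate for all 2 undetected periods, earning 24 each, then 9 forever once detected.
Deviation value: 24(1−β^2)/(1−β) + 9β^2/(1−β); cooperation value: 12/(1−β).
IC: 12 ≥ 24(1−β^2) + 9β^2 = 24 − 15β^2.
So β^2 ≥ 12/15 = 4/5, giving β ≥ (4/5)^(1/2) ≈ 0.894.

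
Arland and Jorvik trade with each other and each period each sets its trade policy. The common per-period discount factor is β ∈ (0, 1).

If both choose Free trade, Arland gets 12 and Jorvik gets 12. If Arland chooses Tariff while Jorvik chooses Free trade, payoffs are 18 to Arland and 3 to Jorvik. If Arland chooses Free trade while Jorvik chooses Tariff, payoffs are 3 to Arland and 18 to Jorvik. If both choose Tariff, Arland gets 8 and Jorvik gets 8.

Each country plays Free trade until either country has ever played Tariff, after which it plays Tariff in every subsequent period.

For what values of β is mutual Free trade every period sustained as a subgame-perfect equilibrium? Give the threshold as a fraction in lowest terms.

Under grim trigger the critical discount factor is (T−C)/(T−P) with T = 18, C = 12, P = 8.
β* = (18−12)/(18−8) = 6/10 = 3/5.

3/5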